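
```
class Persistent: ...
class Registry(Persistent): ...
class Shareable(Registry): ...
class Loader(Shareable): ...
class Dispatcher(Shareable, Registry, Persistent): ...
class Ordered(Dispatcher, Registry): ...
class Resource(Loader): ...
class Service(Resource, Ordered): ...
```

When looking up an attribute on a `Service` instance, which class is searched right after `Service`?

Resource

L[Service] = Service + merge(L[Resource], L[Ordered], [Resource Ordered])
  take Resource:  [Resource Loader Shareable Registry Persistent object] + [Ordered Dispatcher Shareable Registry Persistent object] + [Resource Ordered]
  take Loader:  [Loader Shareable Registry Persistent object] + [Ordered Dispatcher Shareable Registry Persistent object] + [Ordered]
  take Ordered:  [Shareable Registry Persistent object] + [Ordered Dispatcher Shareable Registry Persistent object] + [Ordered]
  take Dispatcher:  [Shareable Registry Persistent object] + [Dispatcher Shareable Registry Persistent object]
  take Shareable:  [Shareable Registry Persistent object] + [Shareable Registry Persistent object]
  take Registry:  [Registry Persistent object] + [Registry Persistent object]
  take Persistent:  [Persistent object] + [Persistent object]
  take object:  [object] + [object]
MRO: Service Resource Loader Ordered Dispatcher Shareable Registry Persistent object
Service is at position 0; next is Resource.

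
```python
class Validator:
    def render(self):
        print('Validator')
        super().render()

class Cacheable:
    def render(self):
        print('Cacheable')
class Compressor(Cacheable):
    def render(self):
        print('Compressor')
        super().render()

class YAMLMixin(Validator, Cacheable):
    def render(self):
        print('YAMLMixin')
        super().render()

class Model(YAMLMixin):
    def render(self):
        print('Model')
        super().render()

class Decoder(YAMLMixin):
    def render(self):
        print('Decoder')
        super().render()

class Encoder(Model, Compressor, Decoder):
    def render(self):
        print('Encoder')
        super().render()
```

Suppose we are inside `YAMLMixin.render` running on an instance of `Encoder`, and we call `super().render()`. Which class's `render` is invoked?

L[Encoder] = Encoder + merge(L[Model], L[Compressor], L[Decoder], [Model Compressor Decoder])
  take Model:  [Model YAMLMixin Validator Cacheable object] + [Compressor Cacheable object] + [Decoder YAMLMixin Validator Cacheable object] + [Model Compressor Decoder]
  take Compressor:  [YAMLMixin Validator Cacheable object] + [Compressor Cacheable object] + [Decoder YAMLMixin Validator Cacheable object] + [Compressor Decoder]
  take Decoder:  [YAMLMixin Validator Cacheable object] + [Cacheable object] + [Decoder YAMLMixin Validator Cacheable object] + [Decoder]
  take YAMLMixin:  [YAMLMixin Validator Cacheable object] + [Cacheable object] + [YAMLMixin Validator Cacheable object]
  take Validator:  [Validator Cacheable object] + [Cacheable object] + [Validator Cacheable object]
  take Cacheable:  [Cacheable object] + [Cacheable object] + [Cacheable object]
  take object:  [object] + [object] + [object]
MRO: Encoder Model Compressor Decoder YAMLMixin Validator Cacheable object
super() in YAMLMixin.render on a Encoder instance goes to the class after YAMLMixin in Encoder's MRO: Validator.

Validator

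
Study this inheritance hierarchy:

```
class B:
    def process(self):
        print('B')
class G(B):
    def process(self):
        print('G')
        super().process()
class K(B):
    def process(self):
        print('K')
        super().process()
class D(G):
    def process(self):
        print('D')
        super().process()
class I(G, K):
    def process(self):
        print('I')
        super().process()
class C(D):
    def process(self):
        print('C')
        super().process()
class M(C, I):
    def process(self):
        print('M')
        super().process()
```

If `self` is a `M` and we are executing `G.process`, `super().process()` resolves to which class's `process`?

L[M] = M + merge(L[C], L[I], [C I])
  take C:  [C D G B object] + [I G K B object] + [C I]
  take D:  [D G B object] + [I G K B object] + [I]
  take I:  [G B object] + [I G K B object] + [I]
  take G:  [G B object] + [G K B object]
  take K:  [B object] + [K B object]
  take B:  [B object] + [B object]
  take object:  [object] + [object]
MRO: M C D I G K B object
super() in G.process on a M instance goes to the class after G in M's MRO: K.

K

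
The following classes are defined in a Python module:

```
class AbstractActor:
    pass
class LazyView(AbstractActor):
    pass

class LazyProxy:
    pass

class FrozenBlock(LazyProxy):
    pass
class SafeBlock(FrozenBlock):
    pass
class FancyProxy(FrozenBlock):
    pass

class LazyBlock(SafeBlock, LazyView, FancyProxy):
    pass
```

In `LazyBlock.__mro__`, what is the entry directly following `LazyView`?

AbstractActor

L[LazyBlock] = LazyBlock + merge(L[SafeBlock], L[LazyView], L[FancyProxy], [SafeBlock LazyView FancyProxy])
  take SafeBlock:  [SafeBlock FrozenBlock LazyProxy object] + [LazyView AbstractActor object] + [FancyProxy FrozenBlock LazyProxy object] + [SafeBlock LazyView FancyProxy]
  take LazyView:  [FrozenBlock LazyProxy object] + [LazyView AbstractActor object] + [FancyProxy FrozenBlock LazyProxy object] + [LazyView FancyProxy]
  take AbstractActor:  [FrozenBlock LazyProxy object] + [AbstractActor object] + [FancyProxy FrozenBlock LazyProxy object] + [FancyProxy]
  take FancyProxy:  [FrozenBlock LazyProxy object] + [object] + [FancyProxy FrozenBlock LazyProxy object] + [FancyProxy]
  take FrozenBlock:  [FrozenBlock LazyProxy object] + [object] + [FrozenBlock LazyProxy object]
  take LazyProxy:  [LazyProxy object] + [object] + [LazyProxy object]
  take object:  [object] + [object] + [object]
MRO: LazyBlock SafeBlock LazyView AbstractActor FancyProxy FrozenBlock LazyProxy object
LazyView is at position 2; next is AbstractActor.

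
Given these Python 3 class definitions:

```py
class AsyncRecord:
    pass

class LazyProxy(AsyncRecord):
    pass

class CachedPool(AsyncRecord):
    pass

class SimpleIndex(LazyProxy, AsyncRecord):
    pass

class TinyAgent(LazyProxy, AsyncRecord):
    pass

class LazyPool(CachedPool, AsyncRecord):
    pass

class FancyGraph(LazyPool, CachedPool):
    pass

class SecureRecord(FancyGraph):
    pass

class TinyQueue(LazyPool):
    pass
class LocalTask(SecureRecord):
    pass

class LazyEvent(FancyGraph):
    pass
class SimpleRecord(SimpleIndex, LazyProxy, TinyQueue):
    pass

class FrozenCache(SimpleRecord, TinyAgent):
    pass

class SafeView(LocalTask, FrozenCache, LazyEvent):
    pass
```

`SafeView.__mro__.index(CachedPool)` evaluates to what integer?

12

L[SafeView] = SafeView + merge(L[LocalTask], L[FrozenCache], L[LazyEvent], [LocalTask FrozenCache LazyEvent])
  take LocalTask:  [LocalTask SecureRecord FancyGraph LazyPool CachedPool AsyncRecord object] + [FrozenCache SimpleRecord SimpleIndex TinyAgent LazyProxy TinyQueue LazyPool CachedPool AsyncRecord object] + [LazyEvent FancyGraph LazyPool CachedPool AsyncRecord object] + [LocalTask FrozenCache LazyEvent]
  take SecureRecord:  [SecureRecord FancyGraph LazyPool CachedPool AsyncRecord object] + [FrozenCache SimpleRecord SimpleIndex TinyAgent LazyProxy TinyQueue LazyPool CachedPool AsyncRecord object] + [LazyEvent FancyGraph LazyPool CachedPool AsyncRecord object] + [FrozenCache LazyEvent]
  take FrozenCache:  [FancyGraph LazyPool CachedPool AsyncRecord object] + [FrozenCache SimpleRecord SimpleIndex TinyAgent LazyProxy TinyQueue LazyPool CachedPool AsyncRecord object] + [LazyEvent FancyGraph LazyPool CachedPool AsyncRecord object] + [FrozenCache LazyEvent]
  take SimpleRecord:  [FancyGraph LazyPool CachedPool AsyncRecord object] + [SimpleRecord SimpleIndex TinyAgent LazyProxy TinyQueue LazyPool CachedPool AsyncRecord object] + [LazyEvent FancyGraph LazyPool CachedPool AsyncRecord object] + [LazyEvent]
  take SimpleIndex:  [FancyGraph LazyPool CachedPool AsyncRecord object] + [SimpleIndex TinyAgent LazyProxy TinyQueue LazyPool CachedPool AsyncRecord object] + [LazyEvent FancyGraph LazyPool CachedPool AsyncRecord object] + [LazyEvent]
  take TinyAgent:  [FancyGraph LazyPool CachedPool AsyncRecord object] + [TinyAgent LazyProxy TinyQueue LazyPool CachedPool AsyncRecord object] + [LazyEvent FancyGraph LazyPool CachedPool AsyncRecord object] + [LazyEvent]
  take LazyProxy:  [FancyGraph LazyPool CachedPool AsyncRecord object] + [LazyProxy TinyQueue LazyPool CachedPool AsyncRecord object] + [LazyEvent FancyGraph LazyPool CachedPool AsyncRecord object] + [LazyEvent]
  take TinyQueue:  [FancyGraph LazyPool CachedPool AsyncRecord object] + [TinyQueue LazyPool CachedPool AsyncRecord object] + [LazyEvent FancyGraph LazyPool CachedPool AsyncRecord object] + [LazyEvent]
  take LazyEvent:  [FancyGraph LazyPool CachedPool AsyncRecord object] + [LazyPool CachedPool AsyncRecord object] + [LazyEvent FancyGraph LazyPool CachedPool AsyncRecord object] + [LazyEvent]
  take FancyGraph:  [FancyGraph LazyPool CachedPool AsyncRecord object] + [LazyPool CachedPool AsyncRecord object] + [FancyGraph LazyPool CachedPool AsyncRecord object]
  take LazyPool:  [LazyPool CachedPool AsyncRecord object] + [LazyPool CachedPool AsyncRecord object] + [LazyPool CachedPool AsyncRecord object]
  take CachedPool:  [CachedPool AsyncRecord object] + [CachedPool AsyncRecord object] + [CachedPool AsyncRecord object]
  take AsyncRecord:  [AsyncRecord object] + [AsyncRecord object] + [AsyncRecord object]
  take object:  [object] + [object] + [object]
MRO: SafeView LocalTask SecureRecord FrozenCache SimpleRecord SimpleIndex TinyAgent LazyProxy TinyQueue LazyEvent FancyGraph LazyPool CachedPool AsyncRecord object
CachedPool sits at index 12.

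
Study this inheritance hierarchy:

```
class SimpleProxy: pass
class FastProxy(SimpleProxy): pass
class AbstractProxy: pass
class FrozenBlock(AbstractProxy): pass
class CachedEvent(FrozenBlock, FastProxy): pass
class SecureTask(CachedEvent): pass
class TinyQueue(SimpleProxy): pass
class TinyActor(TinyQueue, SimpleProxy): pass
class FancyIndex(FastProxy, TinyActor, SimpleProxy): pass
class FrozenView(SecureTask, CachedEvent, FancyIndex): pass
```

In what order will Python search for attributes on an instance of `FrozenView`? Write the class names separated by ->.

L[FrozenView] = FrozenView + merge(L[SecureTask], L[CachedEvent], L[FancyIndex], [SecureTask CachedEvent FancyIndex])
  take SecureTask:  [SecureTask CachedEvent FrozenBlock AbstractProxy FastProxy SimpleProxy object] + [CachedEvent FrozenBlock AbstractProxy FastProxy SimpleProxy object] + [FancyIndex FastProxy TinyActor TinyQueue SimpleProxy object] + [SecureTask CachedEvent FancyIndex]
  take CachedEvent:  [CachedEvent FrozenBlock AbstractProxy FastProxy SimpleProxy object] + [CachedEvent FrozenBlock AbstractProxy FastProxy SimpleProxy object] + [FancyIndex FastProxy TinyActor TinyQueue SimpleProxy object] + [CachedEvent FancyIndex]
  take FrozenBlock:  [FrozenBlock AbstractProxy FastProxy SimpleProxy object] + [FrozenBlock AbstractProxy FastProxy SimpleProxy object] + [FancyIndex FastProxy TinyActor TinyQueue SimpleProxy object] + [FancyIndex]
  take AbstractProxy:  [AbstractProxy FastProxy SimpleProxy object] + [AbstractProxy FastProxy SimpleProxy object] + [FancyIndex FastProxy TinyActor TinyQueue SimpleProxy object] + [FancyIndex]
  take FancyIndex:  [FastProxy SimpleProxy object] + [FastProxy SimpleProxy object] + [FancyIndex FastProxy TinyActor TinyQueue SimpleProxy object] + [FancyIndex]
  take FastProxy:  [FastProxy SimpleProxy object] + [FastProxy SimpleProxy object] + [FastProxy TinyActor TinyQueue SimpleProxy object]
  take TinyActor:  [SimpleProxy object] + [SimpleProxy object] + [TinyActor TinyQueue SimpleProxy object]
  take TinyQueue:  [SimpleProxy object] + [SimpleProxy object] + [TinyQueue SimpleProxy object]
  take SimpleProxy:  [SimpleProxy object] + [SimpleProxy object] + [SimpleProxy object]
  take object:  [object] + [object] + [object]

FrozenView -> SecureTask -> CachedEvent -> FrozenBlock -> AbstractProxy -> FancyIndex -> FastProxy -> TinyActor -> TinyQueue -> SimpleProxy -> object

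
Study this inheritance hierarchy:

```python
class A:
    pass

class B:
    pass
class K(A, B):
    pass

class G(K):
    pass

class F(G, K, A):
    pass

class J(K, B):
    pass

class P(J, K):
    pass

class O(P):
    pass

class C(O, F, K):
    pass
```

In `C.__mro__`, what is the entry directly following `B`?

object

L[C] = C + merge(L[O], L[F], L[K], [O F K])
  take O:  [O P J K A B object] + [F G K A B object] + [K A B object] + [O F K]
  take P:  [P J K A B object] + [F G K A B object] + [K A B object] + [F K]
  take J:  [J K A B object] + [F G K A B object] + [K A B object] + [F K]
  take F:  [K A B object] + [F G K A B object] + [K A B object] + [F K]
  take G:  [K A B object] + [G K A B object] + [K A B object] + [K]
  take K:  [K A B object] + [K A B object] + [K A B object] + [K]
  take A:  [A B object] + [A B object] + [A B object]
  take B:  [B object] + [B object] + [B object]
  take object:  [object] + [object] + [object]
MRO: C O P J F G K A B object
B is at position 8; next is object.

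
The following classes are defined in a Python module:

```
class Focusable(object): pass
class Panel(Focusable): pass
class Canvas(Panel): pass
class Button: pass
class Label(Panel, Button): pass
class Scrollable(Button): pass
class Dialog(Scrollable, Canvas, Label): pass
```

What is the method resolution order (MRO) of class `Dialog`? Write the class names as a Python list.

L[Dialog] = Dialog + merge(L[Scrollable], L[Canvas], L[Label], [Scrollable Canvas Label])
  take Scrollable:  [Scrollable Button object] + [Canvas Panel Focusable object] + [Label Panel Focusable Button object] + [Scrollable Canvas Label]
  take Canvas:  [Button object] + [Canvas Panel Focusable object] + [Label Panel Focusable Button object] + [Canvas Label]
  take Label:  [Button object] + [Panel Focusable object] + [Label Panel Focusable Button object] + [Label]
  take Panel:  [Button object] + [Panel Focusable object] + [Panel Focusable Button object]
  take Focusable:  [Button object] + [Focusable object] + [Focusable Button object]
  take Button:  [Button object] + [object] + [Button object]
  take object:  [object] + [object] + [object]

[Dialog, Scrollable, Canvas, Label, Panel, Focusable, Button, object]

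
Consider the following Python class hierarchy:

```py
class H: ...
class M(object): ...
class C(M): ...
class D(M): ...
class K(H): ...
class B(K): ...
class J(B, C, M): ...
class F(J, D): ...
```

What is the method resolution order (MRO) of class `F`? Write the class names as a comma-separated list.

L[F] = F + merge(L[J], L[D], [J D])
  take J:  [J B K H C M object] + [D M object] + [J D]
  take B:  [B K H C M object] + [D M object] + [D]
  take K:  [K H C M object] + [D M object] + [D]
  take H:  [H C M object] + [D M object] + [D]
  take C:  [C M object] + [D M object] + [D]
  take D:  [M object] + [D M object] + [D]
  take M:  [M object] + [M object]
  take object:  [object] + [object]

F, J, B, K, H, C, D, M, object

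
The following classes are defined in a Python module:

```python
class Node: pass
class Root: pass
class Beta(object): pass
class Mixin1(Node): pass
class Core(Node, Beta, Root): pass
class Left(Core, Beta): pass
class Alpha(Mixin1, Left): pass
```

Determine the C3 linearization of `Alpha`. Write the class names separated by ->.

L[Alpha] = Alpha + merge(L[Mixin1], L[Left], [Mixin1 Left])
  take Mixin1:  [Mixin1 Node object] + [Left Core Node Beta Root object] + [Mixin1 Left]
  take Left:  [Node object] + [Left Core Node Beta Root object] + [Left]
  take Core:  [Node object] + [Core Node Beta Root object]
  take Node:  [Node object] + [Node Beta Root object]
  take Beta:  [object] + [Beta Root object]
  take Root:  [object] + [Root object]
  take object:  [object] + [object]

Alpha -> Mixin1 -> Left -> Core -> Node -> Beta -> Root -> object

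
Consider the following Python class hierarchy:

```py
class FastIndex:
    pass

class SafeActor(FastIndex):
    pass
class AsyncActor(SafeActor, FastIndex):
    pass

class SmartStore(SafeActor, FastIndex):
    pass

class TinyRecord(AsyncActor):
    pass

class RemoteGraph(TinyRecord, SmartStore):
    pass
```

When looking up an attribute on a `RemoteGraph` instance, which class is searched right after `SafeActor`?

L[RemoteGraph] = RemoteGraph + merge(L[TinyRecord], L[SmartStore], [TinyRecord SmartStore])
  take TinyRecord:  [TinyRecord AsyncActor SafeActor FastIndex object] + [SmartStore SafeActor FastIndex object] + [TinyRecord SmartStore]
  take AsyncActor:  [AsyncActor SafeActor FastIndex object] + [SmartStore SafeActor FastIndex object] + [SmartStore]
  take SmartStore:  [SafeActor FastIndex object] + [SmartStore SafeActor FastIndex object] + [SmartStore]
  take SafeActor:  [SafeActor FastIndex object] + [SafeActor FastIndex object]
  take FastIndex:  [FastIndex object] + [FastIndex object]
  take object:  [object] + [object]
MRO: RemoteGraph TinyRecord AsyncActor SmartStore SafeActor FastIndex object
SafeActor is at position 4; next is FastIndex.

FastIndex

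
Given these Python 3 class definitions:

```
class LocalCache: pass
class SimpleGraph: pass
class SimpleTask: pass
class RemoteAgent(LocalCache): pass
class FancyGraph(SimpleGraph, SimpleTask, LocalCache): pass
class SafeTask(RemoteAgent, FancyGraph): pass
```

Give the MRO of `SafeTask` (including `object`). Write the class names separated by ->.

L[SafeTask] = SafeTask + merge(L[RemoteAgent], L[FancyGraph], [RemoteAgent FancyGraph])
  take RemoteAgent:  [RemoteAgent LocalCache object] + [FancyGraph SimpleGraph SimpleTask LocalCache object] + [RemoteAgent FancyGraph]
  take FancyGraph:  [LocalCache object] + [FancyGraph SimpleGraph SimpleTask LocalCache object] + [FancyGraph]
  take SimpleGraph:  [LocalCache object] + [SimpleGraph SimpleTask LocalCache object]
  take SimpleTask:  [LocalCache object] + [SimpleTask LocalCache object]
  take LocalCache:  [LocalCache object] + [LocalCache object]
  take object:  [object] + [object]

SafeTask -> RemoteAgent -> FancyGraph -> SimpleGraph -> SimpleTask -> LocalCache -> object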